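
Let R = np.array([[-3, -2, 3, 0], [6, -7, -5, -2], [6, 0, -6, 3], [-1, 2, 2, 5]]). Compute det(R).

Expand along row 1 (it has 1 zero):
  + (-3) · M_11   where M_11 = det([-7 -5 -2; 0 -6 3; 2 2 5]) = 198
  − (-2) · M_12   where M_12 = det([6 -5 -2; 6 -6 3; -1 2 5]) = -63
  + (3) · M_13   where M_13 = det([6 -7 -2; 6 0 3; -1 2 5]) = 171
det = (+1)·(-3)·(198) + (-1)·(-2)·(-63) + (+1)·(3)·(171) = -207

-207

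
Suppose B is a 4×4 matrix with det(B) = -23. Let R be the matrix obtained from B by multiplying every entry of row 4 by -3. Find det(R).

|R| = 69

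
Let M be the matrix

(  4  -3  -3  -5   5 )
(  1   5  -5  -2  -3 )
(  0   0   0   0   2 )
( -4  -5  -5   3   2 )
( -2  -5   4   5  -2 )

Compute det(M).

|M| = -1380

Expand along row 3 (it has 4 zeros):
  + (2) · M_35   where M_35 = det([4 -3 -3 -5; 1 5 -5 -2; -4 -5 -5 3; -2 -5 4 5]) = -690
det = (+1)·(2)·(-690) = -1380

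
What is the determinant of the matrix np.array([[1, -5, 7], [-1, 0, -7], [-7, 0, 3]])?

The determinant is -260.

Expand along column 2:
  − (-5) · |-1 -7; -7 3| = −(-5)·(-3 − 49) = -260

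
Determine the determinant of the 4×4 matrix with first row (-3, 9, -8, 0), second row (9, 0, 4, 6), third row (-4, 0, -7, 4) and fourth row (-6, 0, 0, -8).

-252

Expand along column 2 (it has 3 zeros):
  − (9) · M_12   where M_12 = det([9 4 6; -4 -7 4; -6 0 -8]) = 28
det = (-1)·(9)·(28) = -252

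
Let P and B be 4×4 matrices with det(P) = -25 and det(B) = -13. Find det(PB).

The determinant is 325.

det(PB) = det(P)·det(B) = (-25)·(-13) = 325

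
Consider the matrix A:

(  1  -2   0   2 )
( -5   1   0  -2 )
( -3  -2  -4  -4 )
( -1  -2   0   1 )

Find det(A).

Expand along column 3 (it has 3 zeros):
  + (-4) · M_33   where M_33 = det([1 -2 2; -5 1 -2; -1 -2 1]) = 5
det = (+1)·(-4)·(5) = -20

-20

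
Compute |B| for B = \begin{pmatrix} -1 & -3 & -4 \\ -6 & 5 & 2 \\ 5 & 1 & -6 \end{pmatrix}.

234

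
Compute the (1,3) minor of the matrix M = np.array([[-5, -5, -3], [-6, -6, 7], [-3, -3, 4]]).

Delete row 1 and column 3; the remaining 2×2 submatrix is [-6 -6; -3 -3].
Its determinant is (-6)·(-3) − (-6)·(-3) = 0.

The minor is 0.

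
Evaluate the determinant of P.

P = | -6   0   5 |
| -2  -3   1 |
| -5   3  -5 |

The determinant is -177.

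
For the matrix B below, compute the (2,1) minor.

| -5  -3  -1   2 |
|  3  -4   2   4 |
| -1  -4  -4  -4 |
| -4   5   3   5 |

40

Delete row 2 and column 1; the remaining 3×3 submatrix is [-3 -1 2; -4 -4 -4; 5 3 5].
Its determinant is 40.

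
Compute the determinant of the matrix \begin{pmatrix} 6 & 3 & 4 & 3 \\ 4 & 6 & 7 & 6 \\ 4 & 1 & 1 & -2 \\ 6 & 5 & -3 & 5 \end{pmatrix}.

Expand along row 1:
  + (6) · M_11   where M_11 = det([6 7 6; 1 1 -2; 5 -3 5]) = -159
  − (3) · M_12   where M_12 = det([4 7 6; 4 1 -2; 6 -3 5]) = -336
  + (4) · M_13   where M_13 = det([4 6 6; 4 1 -2; 6 5 5]) = -48
  − (3) · M_14   where M_14 = det([4 6 7; 4 1 1; 6 5 -3]) = 174
det = (+1)·(6)·(-159) + (-1)·(3)·(-336) + (+1)·(4)·(-48) + (-1)·(3)·(174) = -660

-660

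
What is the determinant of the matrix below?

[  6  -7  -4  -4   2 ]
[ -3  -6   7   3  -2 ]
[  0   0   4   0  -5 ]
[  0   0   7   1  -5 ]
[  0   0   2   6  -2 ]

5016

The matrix is block upper-triangular with a 2×2 block and a 3×3 block on the diagonal, so its determinant equals the product of the determinants of the diagonal blocks.
det of the 2×2 block = -57
det of the 3×3 block = -88
det = (-57)·(-88) = 5016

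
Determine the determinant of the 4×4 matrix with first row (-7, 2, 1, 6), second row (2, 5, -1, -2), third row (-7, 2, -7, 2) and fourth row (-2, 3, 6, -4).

Expand along row 1:
  + (-7) · M_11   where M_11 = det([5 -1 -2; 2 -7 2; 3 6 -4]) = 0
  − (2) · M_12   where M_12 = det([2 -1 -2; -7 -7 2; -2 6 -4]) = 176
  + (1) · M_13   where M_13 = det([2 5 -2; -7 2 2; -2 3 -4]) = -154
  − (6) · M_14   where M_14 = det([2 5 -1; -7 2 -7; -2 3 6]) = 363
det = (+1)·(-7)·(0) + (-1)·(2)·(176) + (+1)·(1)·(-154) + (-1)·(6)·(363) = -2684

The determinant is -2684.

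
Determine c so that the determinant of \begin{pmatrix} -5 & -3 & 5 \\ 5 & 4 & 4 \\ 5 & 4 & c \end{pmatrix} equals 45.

Expanding along the row containing c, det(B) is linear in c: det(B) = (-5)·c + (20).
Set (-5)·c + (20) = 45  ⇒  (-5)·c = 25  ⇒  c = -5.

c = -5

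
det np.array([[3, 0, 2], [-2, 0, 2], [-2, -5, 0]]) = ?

Expand along column 2:
  − (-5) · |3 2; -2 2| = −(-5)·(6 − (-4)) = 50

50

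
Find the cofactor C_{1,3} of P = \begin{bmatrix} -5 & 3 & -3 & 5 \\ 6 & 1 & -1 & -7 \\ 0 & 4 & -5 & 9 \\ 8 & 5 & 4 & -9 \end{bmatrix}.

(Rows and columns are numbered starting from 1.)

-190

Delete row 1 and column 3; the remaining 3×3 submatrix is [6 1 -7; 0 4 9; 8 5 -9].
Its determinant is -190.
The cofactor carries sign (−1)^(1+3) = +1, so C_{1,3} = +(-190) = -190.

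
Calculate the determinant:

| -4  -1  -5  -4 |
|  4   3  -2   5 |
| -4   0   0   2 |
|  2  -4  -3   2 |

The determinant is -1088.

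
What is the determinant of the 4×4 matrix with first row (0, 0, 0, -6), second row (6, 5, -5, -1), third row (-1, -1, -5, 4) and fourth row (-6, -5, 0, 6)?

30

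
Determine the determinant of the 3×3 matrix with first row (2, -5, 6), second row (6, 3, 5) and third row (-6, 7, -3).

332

Expand along column 1:
  + 2 · |3 5; 7 -3| = 2·(-9 − 35) = -88
  − 6 · |-5 6; 7 -3| = −6·(15 − 42) = 162
  + (-6) · |-5 6; 3 5| = (-6)·(-25 − 18) = 258
Sum: (-88) + (162) + (258) = 332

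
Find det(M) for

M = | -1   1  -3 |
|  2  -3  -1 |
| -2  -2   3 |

37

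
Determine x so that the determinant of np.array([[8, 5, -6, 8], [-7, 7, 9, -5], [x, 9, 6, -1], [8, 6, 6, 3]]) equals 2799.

x = 3

Expanding along the row containing x, det(B) is linear in x: det(B) = (495)·x + (1314).
Set (495)·x + (1314) = 2799  ⇒  (495)·x = 1485  ⇒  x = 3.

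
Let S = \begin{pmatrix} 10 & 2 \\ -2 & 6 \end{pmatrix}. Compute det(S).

|S| = 64

det(S) = 10·6 − 2·(-2) = 60 − (-4) = 64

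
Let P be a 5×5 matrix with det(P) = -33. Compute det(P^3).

-35937

det(P^3) = (det P)^3 = (-33)^3 = -35937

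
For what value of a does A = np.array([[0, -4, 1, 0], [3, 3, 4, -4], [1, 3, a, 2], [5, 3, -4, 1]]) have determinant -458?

Expanding along the column containing a, det(A) is linear in a: det(A) = (92)·a + (370).
Set (92)·a + (370) = -458  ⇒  (92)·a = -828  ⇒  a = -9.

a = -9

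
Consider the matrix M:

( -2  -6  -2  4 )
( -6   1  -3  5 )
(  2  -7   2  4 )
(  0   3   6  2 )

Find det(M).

Expand along row 4 (it has 1 zero):
  + (3) · M_42   where M_42 = det([-2 -2 4; -6 -3 5; 2 2 4]) = -48
  − (6) · M_43   where M_43 = det([-2 -6 4; -6 1 5; 2 -7 4]) = -122
  + (2) · M_44   where M_44 = det([-2 -6 -2; -6 1 -3; 2 -7 2]) = -78
det = (+1)·(3)·(-48) + (-1)·(6)·(-122) + (+1)·(2)·(-78) = 432

The determinant is 432.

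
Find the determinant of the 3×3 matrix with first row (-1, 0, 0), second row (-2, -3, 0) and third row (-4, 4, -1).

The determinant is -3.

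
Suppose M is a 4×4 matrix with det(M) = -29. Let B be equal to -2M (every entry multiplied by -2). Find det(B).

det(B) = -464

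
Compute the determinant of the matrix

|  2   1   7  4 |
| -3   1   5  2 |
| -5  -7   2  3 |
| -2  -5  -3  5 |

1221

Expand along row 1:
  + (2) · M_11   where M_11 = det([1 5 2; -7 2 3; -5 -3 5]) = 181
  − (1) · M_12   where M_12 = det([-3 5 2; -5 2 3; -2 -3 5]) = 76
  + (7) · M_13   where M_13 = det([-3 1 2; -5 -7 3; -2 -5 5]) = 101
  − (4) · M_14   where M_14 = det([-3 1 5; -5 -7 2; -2 -5 -3]) = -57
det = (+1)·(2)·(181) + (-1)·(1)·(76) + (+1)·(7)·(101) + (-1)·(4)·(-57) = 1221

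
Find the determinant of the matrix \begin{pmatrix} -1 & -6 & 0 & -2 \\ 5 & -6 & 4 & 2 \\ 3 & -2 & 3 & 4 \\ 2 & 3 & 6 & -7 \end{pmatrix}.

The determinant is -692.

Expand along row 1 (it has 1 zero):
  + (-1) · M_11   where M_11 = det([-6 4 2; -2 3 4; 3 6 -7]) = 220
  − (-6) · M_12   where M_12 = det([5 4 2; 3 3 4; 2 6 -7]) = -85
  − (-2) · M_14   where M_14 = det([5 -6 4; 3 -2 3; 2 3 6]) = 19
det = (+1)·(-1)·(220) + (-1)·(-6)·(-85) + (-1)·(-2)·(19) = -692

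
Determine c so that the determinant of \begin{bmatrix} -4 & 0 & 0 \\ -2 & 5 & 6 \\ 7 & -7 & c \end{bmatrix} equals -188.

c = 1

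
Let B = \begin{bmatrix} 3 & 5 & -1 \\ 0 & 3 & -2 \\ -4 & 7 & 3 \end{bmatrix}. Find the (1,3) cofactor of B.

12

Delete row 1 and column 3; the remaining 2×2 submatrix is [0 3; -4 7].
Its determinant is 0·7 − 3·(-4) = 12.
The cofactor carries sign (−1)^(1+3) = +1, so C_{1,3} = +(12) = 12.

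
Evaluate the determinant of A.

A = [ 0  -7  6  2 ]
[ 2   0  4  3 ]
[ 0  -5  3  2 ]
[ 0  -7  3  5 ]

Expand along column 1 (it has 3 zeros):
  − (2) · M_21   where M_21 = det([-7 6 2; -5 3 2; -7 3 5]) = 15
det = (-1)·(2)·(15) = -30

The determinant is -30.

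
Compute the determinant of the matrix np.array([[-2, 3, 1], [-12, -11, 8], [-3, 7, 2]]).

Expand along row 1:
  + (-2) · |-11 8; 7 2| = (-2)·(-22 − 56) = 156
  − 3 · |-12 8; -3 2| = −3·(-24 − (-24)) = 0
  + 1 · |-12 -11; -3 7| = 1·(-84 − 33) = -117
Sum: (156) + (0) + (-117) = 39

39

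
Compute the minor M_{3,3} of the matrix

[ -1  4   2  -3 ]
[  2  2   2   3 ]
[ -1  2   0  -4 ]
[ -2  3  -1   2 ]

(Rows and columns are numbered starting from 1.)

-65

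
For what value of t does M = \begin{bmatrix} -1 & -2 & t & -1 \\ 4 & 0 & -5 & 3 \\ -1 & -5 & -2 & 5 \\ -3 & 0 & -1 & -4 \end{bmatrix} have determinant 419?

Expanding along the column containing t, det(M) is linear in t: det(M) = (35)·t + (244).
Set (35)·t + (244) = 419  ⇒  (35)·t = 175  ⇒  t = 5.

t = 5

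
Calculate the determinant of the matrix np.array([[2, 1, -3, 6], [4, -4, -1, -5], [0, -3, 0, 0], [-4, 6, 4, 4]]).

276

Expand along row 3 (it has 3 zeros):
  − (-3) · M_32   where M_32 = det([2 -3 6; 4 -1 -5; -4 4 4]) = 92
det = (-1)·(-3)·(92) = 276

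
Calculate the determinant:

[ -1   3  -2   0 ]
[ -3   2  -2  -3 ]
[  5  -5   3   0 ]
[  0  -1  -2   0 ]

-81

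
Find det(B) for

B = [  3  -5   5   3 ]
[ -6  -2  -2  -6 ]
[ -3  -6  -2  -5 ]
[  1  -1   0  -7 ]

|B| = -1160

Expand along row 4 (it has 1 zero):
  − (1) · M_41   where M_41 = det([-5 5 3; -2 -2 -6; -6 -2 -5]) = 116
  + (-1) · M_42   where M_42 = det([3 5 3; -6 -2 -6; -3 -2 -5]) = -48
  + (-7) · M_44   where M_44 = det([3 -5 5; -6 -2 -2; -3 -6 -2]) = 156
det = (-1)·(1)·(116) + (+1)·(-1)·(-48) + (+1)·(-7)·(156) = -1160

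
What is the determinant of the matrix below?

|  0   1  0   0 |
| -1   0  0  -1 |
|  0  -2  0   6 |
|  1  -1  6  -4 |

Expand along row 1 (it has 3 zeros):
  − (1) · M_12   where M_12 = det([-1 0 -1; 0 0 6; 1 6 -4]) = 36
det = (-1)·(1)·(36) = -36

-36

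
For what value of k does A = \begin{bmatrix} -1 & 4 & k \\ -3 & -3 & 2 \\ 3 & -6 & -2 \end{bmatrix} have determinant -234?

-8

Expanding along the column containing k, det(A) is linear in k: det(A) = (27)·k + (-18).
Set (27)·k + (-18) = -234  ⇒  (27)·k = -216  ⇒  k = -8.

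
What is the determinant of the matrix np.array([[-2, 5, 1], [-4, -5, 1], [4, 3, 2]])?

Expand along column 1:
  + (-2) · |-5 1; 3 2| = (-2)·(-10 − 3) = 26
  − (-4) · |5 1; 3 2| = −(-4)·(10 − 3) = 28
  + 4 · |5 1; -5 1| = 4·(5 − (-5)) = 40
Sum: (26) + (28) + (40) = 94

The determinant is 94.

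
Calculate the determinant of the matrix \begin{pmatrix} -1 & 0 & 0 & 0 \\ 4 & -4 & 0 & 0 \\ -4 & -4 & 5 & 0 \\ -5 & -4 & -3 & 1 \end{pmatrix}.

The matrix is lower triangular, so the determinant is the product of the diagonal entries:
det = (-1) · (-4) · (5) · (1) = 20

The determinant is 20.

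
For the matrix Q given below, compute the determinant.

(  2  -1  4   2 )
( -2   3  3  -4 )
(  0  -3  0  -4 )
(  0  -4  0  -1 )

Expand along row 3 (it has 2 zeros):
  − (-3) · M_32   where M_32 = det([2 4 2; -2 3 -4; 0 0 -1]) = -14
  − (-4) · M_34   where M_34 = det([2 -1 4; -2 3 3; 0 -4 0]) = 56
det = (-1)·(-3)·(-14) + (-1)·(-4)·(56) = 182

182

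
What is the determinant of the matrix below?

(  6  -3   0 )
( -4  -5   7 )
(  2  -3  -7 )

Expand along row 1:
  + 6 · |-5 7; -3 -7| = 6·(35 − (-21)) = 336
  − (-3) · |-4 7; 2 -7| = −(-3)·(28 − 14) = 42
Sum: (336) + (42) = 378

The determinant is 378.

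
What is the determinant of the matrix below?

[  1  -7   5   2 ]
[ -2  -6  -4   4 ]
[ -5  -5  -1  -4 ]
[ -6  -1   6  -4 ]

The determinant is -2412.

Expand along row 1:
  + (1) · M_11   where M_11 = det([-6 -4 4; -5 -1 -4; -1 6 -4]) = -228
  − (-7) · M_12   where M_12 = det([-2 -4 4; -5 -1 -4; -6 6 -4]) = -216
  + (5) · M_13   where M_13 = det([-2 -6 4; -5 -5 -4; -6 -1 -4]) = -156
  − (2) · M_14   where M_14 = det([-2 -6 -4; -5 -5 -1; -6 -1 6]) = -54
det = (+1)·(1)·(-228) + (-1)·(-7)·(-216) + (+1)·(5)·(-156) + (-1)·(2)·(-54) = -2412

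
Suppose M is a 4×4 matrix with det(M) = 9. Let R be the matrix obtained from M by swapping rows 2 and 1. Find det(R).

Swapping two rows multiplies the determinant by −1.
det(R) = (-1)·(9) = -9

det(R) = -9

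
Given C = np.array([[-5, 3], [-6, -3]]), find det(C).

det(C) = (-5)·(-3) − 3·(-6) = 15 − (-18) = 33

det(C) = 33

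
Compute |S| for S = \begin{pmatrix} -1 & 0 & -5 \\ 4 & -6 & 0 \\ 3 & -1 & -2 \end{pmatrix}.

The determinant is -82.

Expand along row 1:
  + (-1) · |-6 0; -1 -2| = (-1)·(12 − 0) = -12
  + (-5) · |4 -6; 3 -1| = (-5)·(-4 − (-18)) = -70
Sum: (-12) + (-70) = -82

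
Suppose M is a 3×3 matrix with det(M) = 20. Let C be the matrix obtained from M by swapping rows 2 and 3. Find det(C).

|C| = -20

Swapping two rows multiplies the determinant by −1.
det(C) = (-1)·(20) = -20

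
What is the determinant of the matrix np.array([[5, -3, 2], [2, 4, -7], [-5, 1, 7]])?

156

Expand along column 1:
  + 5 · |4 -7; 1 7| = 5·(28 − (-7)) = 175
  − 2 · |-3 2; 1 7| = −2·(-21 − 2) = 46
  + (-5) · |-3 2; 4 -7| = (-5)·(21 − 8) = -65
Sum: (175) + (46) + (-65) = 156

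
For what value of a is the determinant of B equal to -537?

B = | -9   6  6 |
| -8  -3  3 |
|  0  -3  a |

-8

Expanding along the row containing a, det(B) is linear in a: det(B) = (75)·a + (63).
Set (75)·a + (63) = -537  ⇒  (75)·a = -600  ⇒  a = -8.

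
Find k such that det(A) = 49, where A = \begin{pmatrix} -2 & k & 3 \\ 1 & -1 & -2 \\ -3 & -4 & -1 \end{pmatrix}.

8

Expanding along the row containing k, det(A) is linear in k: det(A) = (7)·k + (-7).
Set (7)·k + (-7) = 49  ⇒  (7)·k = 56  ⇒  k = 8.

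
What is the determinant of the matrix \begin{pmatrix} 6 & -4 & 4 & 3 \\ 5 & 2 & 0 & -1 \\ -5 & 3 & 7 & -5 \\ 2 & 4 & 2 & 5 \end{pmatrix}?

Expand along row 2 (it has 1 zero):
  − (5) · M_21   where M_21 = det([-4 4 3; 3 7 -5; 4 2 5]) = -386
  + (2) · M_22   where M_22 = det([6 4 3; -5 7 -5; 2 2 5]) = 258
  + (-1) · M_24   where M_24 = det([6 -4 4; -5 3 7; 2 4 2]) = -332
det = (-1)·(5)·(-386) + (+1)·(2)·(258) + (+1)·(-1)·(-332) = 2778

The determinant is 2778.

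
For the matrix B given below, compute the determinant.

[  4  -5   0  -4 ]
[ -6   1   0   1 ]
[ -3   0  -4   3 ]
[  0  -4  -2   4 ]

Expand along column 3 (it has 2 zeros):
  + (-4) · M_33   where M_33 = det([4 -5 -4; -6 1 1; 0 -4 4]) = -184
  − (-2) · M_43   where M_43 = det([4 -5 -4; -6 1 1; -3 0 3]) = -75
det = (+1)·(-4)·(-184) + (-1)·(-2)·(-75) = 586

|B| = 586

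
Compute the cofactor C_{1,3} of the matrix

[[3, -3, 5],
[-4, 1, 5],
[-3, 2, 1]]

Delete row 1 and column 3; the remaining 2×2 submatrix is [-4 1; -3 2].
Its determinant is (-4)·2 − 1·(-3) = -5.
The cofactor carries sign (−1)^(1+3) = +1, so C_{1,3} = +(-5) = -5.

-5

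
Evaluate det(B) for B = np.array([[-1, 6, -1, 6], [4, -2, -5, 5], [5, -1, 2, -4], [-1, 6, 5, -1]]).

|B| = -249

Expand along row 1:
  + (-1) · M_11   where M_11 = det([-2 -5 5; -1 2 -4; 6 5 -1]) = 4
  − (6) · M_12   where M_12 = det([4 -5 5; 5 2 -4; -1 5 -1]) = 162
  + (-1) · M_13   where M_13 = det([4 -2 5; 5 -1 -4; -1 6 -1]) = 227
  − (6) · M_14   where M_14 = det([4 -2 -5; 5 -1 2; -1 6 5]) = -159
det = (+1)·(-1)·(4) + (-1)·(6)·(162) + (+1)·(-1)·(227) + (-1)·(6)·(-159) = -249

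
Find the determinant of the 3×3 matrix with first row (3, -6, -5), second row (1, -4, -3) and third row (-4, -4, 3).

The determinant is -26.

Expand along column 1:
  + 3 · |-4 -3; -4 3| = 3·(-12 − 12) = -72
  − 1 · |-6 -5; -4 3| = −1·(-18 − 20) = 38
  + (-4) · |-6 -5; -4 -3| = (-4)·(18 − 20) = 8
Sum: (-72) + (38) + (8) = -26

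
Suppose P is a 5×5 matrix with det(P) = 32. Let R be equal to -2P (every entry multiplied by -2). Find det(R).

The determinant is -1024.

For a 5×5 matrix, det(-2P) = (-2)^5·det(P) = -32·det(P).
det(R) = (-32)·(32) = -1024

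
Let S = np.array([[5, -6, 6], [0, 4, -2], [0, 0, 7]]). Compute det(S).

S is upper triangular, so det(S) is the product of the diagonal entries:
det = (5) · (4) · (7) = 140

The determinant is 140.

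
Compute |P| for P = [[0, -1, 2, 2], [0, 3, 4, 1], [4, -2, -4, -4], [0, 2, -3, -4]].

Expand along column 1 (it has 3 zeros):
  + (4) · M_31   where M_31 = det([-1 2 2; 3 4 1; 2 -3 -4]) = 7
det = (+1)·(4)·(7) = 28

28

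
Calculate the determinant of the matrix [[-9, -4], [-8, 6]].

-86

det = (-9)·6 − (-4)·(-8) = -54 − 32 = -86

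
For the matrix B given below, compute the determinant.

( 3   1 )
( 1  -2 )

det(B) = 3·(-2) − 1·1 = -6 − 1 = -7

|B| = -7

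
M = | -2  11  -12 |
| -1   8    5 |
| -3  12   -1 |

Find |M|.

Expand along row 1:
  + (-2) · |8 5; 12 -1| = (-2)·(-8 − 60) = 136
  − 11 · |-1 5; -3 -1| = −11·(1 − (-15)) = -176
  + (-12) · |-1 8; -3 12| = (-12)·(-12 − (-24)) = -144
Sum: (136) + (-176) + (-144) = -184

|M| = -184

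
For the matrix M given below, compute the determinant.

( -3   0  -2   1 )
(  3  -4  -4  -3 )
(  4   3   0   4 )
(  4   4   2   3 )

det(M) = 106

Expand along row 1 (it has 1 zero):
  + (-3) · M_11   where M_11 = det([-4 -4 -3; 3 0 4; 4 2 3]) = -14
  + (-2) · M_13   where M_13 = det([3 -4 -3; 4 3 4; 4 4 3]) = -49
  − (1) · M_14   where M_14 = det([3 -4 -4; 4 3 0; 4 4 2]) = 34
det = (+1)·(-3)·(-14) + (+1)·(-2)·(-49) + (-1)·(1)·(34) = 106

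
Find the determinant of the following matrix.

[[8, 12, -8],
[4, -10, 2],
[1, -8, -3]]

Expand along column 1:
  + 8 · |-10 2; -8 -3| = 8·(30 − (-16)) = 368
  − 4 · |12 -8; -8 -3| = −4·(-36 − 64) = 400
  + 1 · |12 -8; -10 2| = 1·(24 − 80) = -56
Sum: (368) + (400) + (-56) = 712

The determinant is 712.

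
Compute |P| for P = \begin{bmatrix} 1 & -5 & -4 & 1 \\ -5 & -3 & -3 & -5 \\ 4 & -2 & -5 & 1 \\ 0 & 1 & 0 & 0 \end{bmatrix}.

Expand along row 4 (it has 3 zeros):
  + (1) · M_42   where M_42 = det([1 -4 1; -5 -3 -5; 4 -5 1]) = 69
det = (+1)·(1)·(69) = 69

69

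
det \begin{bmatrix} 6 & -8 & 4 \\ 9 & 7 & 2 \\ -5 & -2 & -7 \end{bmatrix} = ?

Expand along row 1:
  + 6 · |7 2; -2 -7| = 6·(-49 − (-4)) = -270
  − (-8) · |9 2; -5 -7| = −(-8)·(-63 − (-10)) = -424
  + 4 · |9 7; -5 -2| = 4·(-18 − (-35)) = 68
Sum: (-270) + (-424) + (68) = -626

-626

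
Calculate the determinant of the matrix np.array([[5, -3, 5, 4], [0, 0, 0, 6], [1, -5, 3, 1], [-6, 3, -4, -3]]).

The determinant is -228.

Expand along row 2 (it has 3 zeros):
  + (6) · M_24   where M_24 = det([5 -3 5; 1 -5 3; -6 3 -4]) = -38
det = (+1)·(6)·(-38) = -228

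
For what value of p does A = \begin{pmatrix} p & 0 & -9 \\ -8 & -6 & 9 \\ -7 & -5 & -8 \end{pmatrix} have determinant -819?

Expanding along the column containing p, det(A) is linear in p: det(A) = (93)·p + (18).
Set (93)·p + (18) = -819  ⇒  (93)·p = -837  ⇒  p = -9.

-9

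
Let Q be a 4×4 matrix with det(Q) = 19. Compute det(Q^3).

det(Q^3) = (det Q)^3 = (19)^3 = 6859

The determinant is 6859.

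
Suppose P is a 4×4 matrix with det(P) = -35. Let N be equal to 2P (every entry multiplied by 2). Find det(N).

-560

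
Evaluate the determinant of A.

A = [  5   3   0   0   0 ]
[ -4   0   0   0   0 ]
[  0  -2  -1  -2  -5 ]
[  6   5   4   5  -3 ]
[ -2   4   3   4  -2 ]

A is block lower-triangular with a 2×2 block and a 3×3 block on the diagonal, so its determinant equals the product of the determinants of the diagonal blocks.
det of the 2×2 block = 12
det of the 3×3 block = -5
det = (12)·(-5) = -60

-60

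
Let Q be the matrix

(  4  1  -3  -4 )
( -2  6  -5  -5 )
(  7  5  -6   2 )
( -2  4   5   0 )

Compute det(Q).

|Q| = -2415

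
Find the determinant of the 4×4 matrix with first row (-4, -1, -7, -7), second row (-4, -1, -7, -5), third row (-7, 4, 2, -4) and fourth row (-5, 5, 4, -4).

Expand along row 1:
  + (-4) · M_11   where M_11 = det([-1 -7 -5; 4 2 -4; 5 4 -4]) = -10
  − (-1) · M_12   where M_12 = det([-4 -7 -5; -7 2 -4; -5 4 -4]) = 114
  + (-7) · M_13   where M_13 = det([-4 -1 -5; -7 4 -4; -5 5 -4]) = 67
  − (-7) · M_14   where M_14 = det([-4 -1 -7; -7 4 2; -5 5 4]) = 63
det = (+1)·(-4)·(-10) + (-1)·(-1)·(114) + (+1)·(-7)·(67) + (-1)·(-7)·(63) = 126

126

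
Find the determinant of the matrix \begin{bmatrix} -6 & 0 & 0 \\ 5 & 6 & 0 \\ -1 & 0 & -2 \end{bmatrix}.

The matrix is lower triangular, so the determinant is the product of the diagonal entries:
det = (-6) · (6) · (-2) = 72

72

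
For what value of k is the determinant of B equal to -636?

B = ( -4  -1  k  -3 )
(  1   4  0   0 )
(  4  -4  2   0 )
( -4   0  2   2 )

k = 9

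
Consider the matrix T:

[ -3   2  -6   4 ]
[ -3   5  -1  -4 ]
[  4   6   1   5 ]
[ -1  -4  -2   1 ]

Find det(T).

Expand along row 1:
  + (-3) · M_11   where M_11 = det([5 -1 -4; 6 1 5; -4 -2 1]) = 113
  − (2) · M_12   where M_12 = det([-3 -1 -4; 4 1 5; -1 -2 1]) = 4
  + (-6) · M_13   where M_13 = det([-3 5 -4; 4 6 5; -1 -4 1]) = -83
  − (4) · M_14   where M_14 = det([-3 5 -1; 4 6 1; -1 -4 -2]) = 69
det = (+1)·(-3)·(113) + (-1)·(2)·(4) + (+1)·(-6)·(-83) + (-1)·(4)·(69) = -125

det(T) = -125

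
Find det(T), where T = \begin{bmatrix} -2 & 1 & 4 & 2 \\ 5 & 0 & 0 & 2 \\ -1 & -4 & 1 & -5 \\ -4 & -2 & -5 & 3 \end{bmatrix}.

-768

Expand along row 2 (it has 2 zeros):
  − (5) · M_21   where M_21 = det([1 4 2; -4 1 -5; -2 -5 3]) = 110
  + (2) · M_24   where M_24 = det([-2 1 4; -1 -4 1; -4 -2 -5]) = -109
det = (-1)·(5)·(110) + (+1)·(2)·(-109) = -768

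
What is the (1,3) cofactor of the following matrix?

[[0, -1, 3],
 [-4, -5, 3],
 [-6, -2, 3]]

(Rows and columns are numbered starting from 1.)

-22

Delete row 1 and column 3; the remaining 2×2 submatrix is [-4 -5; -6 -2].
Its determinant is (-4)·(-2) − (-5)·(-6) = -22.
The cofactor carries sign (−1)^(1+3) = +1, so C_{1,3} = +(-22) = -22.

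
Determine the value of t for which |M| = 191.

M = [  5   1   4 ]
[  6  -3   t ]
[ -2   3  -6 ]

t = -1

Expanding along the column containing t, det(M) is linear in t: det(M) = (-17)·t + (174).
Set (-17)·t + (174) = 191  ⇒  (-17)·t = 17  ⇒  t = -1.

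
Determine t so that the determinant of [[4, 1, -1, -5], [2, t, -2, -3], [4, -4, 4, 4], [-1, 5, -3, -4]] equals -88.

Expanding along the row containing t, det(A) is linear in t: det(A) = (12)·t + (-112).
Set (12)·t + (-112) = -88  ⇒  (12)·t = 24  ⇒  t = 2.

2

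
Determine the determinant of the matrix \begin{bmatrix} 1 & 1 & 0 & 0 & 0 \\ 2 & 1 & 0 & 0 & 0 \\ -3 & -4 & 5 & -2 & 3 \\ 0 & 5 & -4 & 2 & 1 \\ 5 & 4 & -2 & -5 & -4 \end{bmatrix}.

-93

The matrix is block lower-triangular with a 2×2 block and a 3×3 block on the diagonal, so its determinant equals the product of the determinants of the diagonal blocks.
det of the 2×2 block = -1
det of the 3×3 block = 93
det = (-1)·(93) = -93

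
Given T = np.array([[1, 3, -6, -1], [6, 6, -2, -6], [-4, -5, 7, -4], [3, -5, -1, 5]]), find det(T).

Expand along row 1:
  + (1) · M_11   where M_11 = det([6 -2 -6; -5 7 -4; -5 -1 5]) = -144
  − (3) · M_12   where M_12 = det([6 -2 -6; -4 7 -4; 3 -1 5]) = 272
  + (-6) · M_13   where M_13 = det([6 6 -6; -4 -5 -4; 3 -5 5]) = -432
  − (-1) · M_14   where M_14 = det([6 6 -2; -4 -5 7; 3 -5 -1]) = 272
det = (+1)·(1)·(-144) + (-1)·(3)·(272) + (+1)·(-6)·(-432) + (-1)·(-1)·(272) = 1904

The determinant is 1904.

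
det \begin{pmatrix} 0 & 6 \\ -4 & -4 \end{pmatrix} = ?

det = 0·(-4) − 6·(-4) = 0 − (-24) = 24

The determinant is 24.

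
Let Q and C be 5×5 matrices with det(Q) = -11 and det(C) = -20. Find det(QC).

det(QC) = det(Q)·det(C) = (-11)·(-20) = 220

220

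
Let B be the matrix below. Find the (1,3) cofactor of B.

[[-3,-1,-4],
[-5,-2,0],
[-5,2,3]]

The cofactor is -20.

Delete row 1 and column 3; the remaining 2×2 submatrix is [-5 -2; -5 2].
Its determinant is (-5)·2 − (-2)·(-5) = -20.
The cofactor carries sign (−1)^(1+3) = +1, so C_{1,3} = +(-20) = -20.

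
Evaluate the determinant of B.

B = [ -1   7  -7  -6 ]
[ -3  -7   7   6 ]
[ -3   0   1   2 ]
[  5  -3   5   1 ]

The determinant is -156.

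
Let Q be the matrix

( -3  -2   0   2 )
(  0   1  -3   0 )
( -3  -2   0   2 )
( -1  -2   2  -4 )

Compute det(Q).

Expand along row 2 (it has 2 zeros):
  + (1) · M_22   where M_22 = det([-3 0 2; -3 0 2; -1 2 -4]) = 0
  − (-3) · M_23   where M_23 = det([-3 -2 2; -3 -2 2; -1 -2 -4]) = 0
det = (+1)·(1)·(0) + (-1)·(-3)·(0) = 0

det(Q) = 0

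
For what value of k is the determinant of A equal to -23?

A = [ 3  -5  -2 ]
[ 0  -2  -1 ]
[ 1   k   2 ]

-4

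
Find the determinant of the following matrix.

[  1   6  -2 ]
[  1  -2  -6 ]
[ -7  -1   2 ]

The determinant is 260.

Expand along row 1:
  + 1 · |-2 -6; -1 2| = 1·(-4 − 6) = -10
  − 6 · |1 -6; -7 2| = −6·(2 − 42) = 240
  + (-2) · |1 -2; -7 -1| = (-2)·(-1 − 14) = 30
Sum: (-10) + (240) + (30) = 260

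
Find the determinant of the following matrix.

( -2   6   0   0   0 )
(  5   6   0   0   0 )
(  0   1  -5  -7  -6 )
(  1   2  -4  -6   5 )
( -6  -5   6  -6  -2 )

The determinant is 30408.

The matrix is block lower-triangular with a 2×2 block and a 3×3 block on the diagonal, so its determinant equals the product of the determinants of the diagonal blocks.
det of the 2×2 block = -42
det of the 3×3 block = -724
det = (-42)·(-724) = 30408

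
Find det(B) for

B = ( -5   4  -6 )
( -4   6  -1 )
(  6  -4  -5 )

Expand along row 1:
  + (-5) · |6 -1; -4 -5| = (-5)·(-30 − 4) = 170
  − 4 · |-4 -1; 6 -5| = −4·(20 − (-6)) = -104
  + (-6) · |-4 6; 6 -4| = (-6)·(16 − 36) = 120
Sum: (170) + (-104) + (120) = 186

The determinant is 186.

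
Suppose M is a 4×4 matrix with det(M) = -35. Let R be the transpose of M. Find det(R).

det(Mᵀ) = det(M).
det(R) = (1)·(-35) = -35

The determinant is -35.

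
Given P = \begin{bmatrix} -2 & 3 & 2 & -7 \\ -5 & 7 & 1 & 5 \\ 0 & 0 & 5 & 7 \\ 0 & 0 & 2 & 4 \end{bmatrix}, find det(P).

det(P) = 6

P is block upper-triangular with a 2×2 block and a 2×2 block on the diagonal, so its determinant equals the product of the determinants of the diagonal blocks.
det of the 2×2 block = 1
det of the 2×2 block = 6
det = (1)·(6) = 6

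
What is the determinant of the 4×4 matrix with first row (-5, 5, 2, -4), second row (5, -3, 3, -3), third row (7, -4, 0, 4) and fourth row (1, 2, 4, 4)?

The determinant is 368.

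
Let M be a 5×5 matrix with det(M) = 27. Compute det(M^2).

729

det(M^2) = (det M)^2 = (27)^2 = 729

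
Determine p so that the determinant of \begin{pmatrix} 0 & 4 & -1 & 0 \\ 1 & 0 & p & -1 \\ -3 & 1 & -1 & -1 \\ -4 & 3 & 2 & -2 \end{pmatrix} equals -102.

Expanding along the column containing p, det(B) is linear in p: det(B) = (8)·p + (-62).
Set (8)·p + (-62) = -102  ⇒  (8)·p = -40  ⇒  p = -5.

p = -5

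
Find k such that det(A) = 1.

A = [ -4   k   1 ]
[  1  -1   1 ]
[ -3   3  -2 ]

Expanding along the column containing k, det(A) is linear in k: det(A) = (-1)·k + (4).
Set (-1)·k + (4) = 1  ⇒  (-1)·k = -3  ⇒  k = 3.

3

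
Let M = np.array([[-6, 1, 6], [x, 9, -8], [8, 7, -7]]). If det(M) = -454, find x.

Expanding along the row containing x, det(M) is linear in x: det(M) = (49)·x + (-454).
Set (49)·x + (-454) = -454  ⇒  (49)·x = 0  ⇒  x = 0.

0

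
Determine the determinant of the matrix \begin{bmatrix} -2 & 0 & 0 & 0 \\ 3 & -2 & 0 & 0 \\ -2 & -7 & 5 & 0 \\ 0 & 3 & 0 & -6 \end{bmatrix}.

The matrix is lower triangular, so the determinant is the product of the diagonal entries:
det = (-2) · (-2) · (5) · (-6) = -120

-120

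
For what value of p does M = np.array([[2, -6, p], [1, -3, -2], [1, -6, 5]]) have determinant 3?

p = -5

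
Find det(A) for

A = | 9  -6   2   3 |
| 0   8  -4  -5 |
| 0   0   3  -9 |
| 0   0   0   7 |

A is upper triangular, so det(A) is the product of the diagonal entries:
det = (9) · (8) · (3) · (7) = 1512

|A| = 1512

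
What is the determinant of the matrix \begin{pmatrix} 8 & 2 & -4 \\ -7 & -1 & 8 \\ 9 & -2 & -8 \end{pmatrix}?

Expand along row 1:
  + 8 · |-1 8; -2 -8| = 8·(8 − (-16)) = 192
  − 2 · |-7 8; 9 -8| = −2·(56 − 72) = 32
  + (-4) · |-7 -1; 9 -2| = (-4)·(14 − (-9)) = -92
Sum: (192) + (32) + (-92) = 132

132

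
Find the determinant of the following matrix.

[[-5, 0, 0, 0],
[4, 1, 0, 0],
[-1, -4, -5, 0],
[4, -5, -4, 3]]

75

The matrix is lower triangular, so the determinant is the product of the diagonal entries:
det = (-5) · (1) · (-5) · (3) = 75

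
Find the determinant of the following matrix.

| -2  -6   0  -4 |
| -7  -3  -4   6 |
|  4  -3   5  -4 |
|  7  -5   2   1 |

-1588

Expand along row 1 (it has 1 zero):
  + (-2) · M_11   where M_11 = det([-3 -4 6; -3 5 -4; -5 2 1]) = -17
  − (-6) · M_12   where M_12 = det([-7 -4 6; 4 5 -4; 7 2 1]) = -125
  − (-4) · M_14   where M_14 = det([-7 -3 -4; 4 -3 5; 7 -5 2]) = -218
det = (+1)·(-2)·(-17) + (-1)·(-6)·(-125) + (-1)·(-4)·(-218) = -1588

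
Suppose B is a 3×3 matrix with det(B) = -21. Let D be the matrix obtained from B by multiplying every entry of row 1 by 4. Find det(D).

The determinant is -84.

Scaling one row by 4 multiplies the determinant by 4.
det(D) = (4)·(-21) = -84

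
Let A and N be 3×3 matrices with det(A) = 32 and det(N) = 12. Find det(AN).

|AN| = 384

det(AN) = det(A)·det(N) = (32)·(12) = 384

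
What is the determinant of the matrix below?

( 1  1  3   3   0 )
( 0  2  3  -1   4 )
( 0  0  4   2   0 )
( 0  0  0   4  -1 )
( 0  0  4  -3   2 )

The determinant is 24.

The matrix is block upper-triangular with a 2×2 block and a 3×3 block on the diagonal, so its determinant equals the product of the determinants of the diagonal blocks.
det of the 2×2 block = 2
det of the 3×3 block = 12
det = (2)·(12) = 24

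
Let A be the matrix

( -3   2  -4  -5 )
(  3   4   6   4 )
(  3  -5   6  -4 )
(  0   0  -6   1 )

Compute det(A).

det(A) = 972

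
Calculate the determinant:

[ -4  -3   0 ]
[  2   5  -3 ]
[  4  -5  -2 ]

The determinant is 124.

Expand along row 1:
  + (-4) · |5 -3; -5 -2| = (-4)·(-10 − 15) = 100
  − (-3) · |2 -3; 4 -2| = −(-3)·(-4 − (-12)) = 24
Sum: (100) + (24) = 124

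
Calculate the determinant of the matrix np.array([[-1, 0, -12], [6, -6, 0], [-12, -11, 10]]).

1716

Expand along row 1:
  + (-1) · |-6 0; -11 10| = (-1)·(-60 − 0) = 60
  + (-12) · |6 -6; -12 -11| = (-12)·(-66 − 72) = 1656
Sum: (60) + (1656) = 1716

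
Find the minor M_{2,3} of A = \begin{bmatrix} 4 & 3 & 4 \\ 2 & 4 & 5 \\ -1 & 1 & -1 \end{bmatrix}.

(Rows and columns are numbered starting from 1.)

Delete row 2 and column 3; the remaining 2×2 submatrix is [4 3; -1 1].
Its determinant is 4·1 − 3·(-1) = 7.

7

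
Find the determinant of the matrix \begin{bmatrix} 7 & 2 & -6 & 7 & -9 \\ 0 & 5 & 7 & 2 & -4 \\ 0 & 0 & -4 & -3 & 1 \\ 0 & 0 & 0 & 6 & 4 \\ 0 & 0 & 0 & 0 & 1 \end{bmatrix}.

The matrix is upper triangular, so the determinant is the product of the diagonal entries:
det = (7) · (5) · (-4) · (6) · (1) = -840

-840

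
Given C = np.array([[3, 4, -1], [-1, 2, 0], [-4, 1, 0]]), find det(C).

The determinant is -7.

Expand along column 3:
  + (-1) · |-1 2; -4 1| = (-1)·(-1 − (-8)) = -7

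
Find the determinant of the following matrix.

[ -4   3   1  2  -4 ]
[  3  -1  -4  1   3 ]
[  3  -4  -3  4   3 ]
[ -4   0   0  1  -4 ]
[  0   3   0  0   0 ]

0

Expand along row 5 (it has 4 zeros):
  − (3) · M_52   where M_52 = det([-4 1 2 -4; 3 -4 1 3; 3 -3 4 3; -4 0 1 -4]) = 0
det = (-1)·(3)·(0) = 0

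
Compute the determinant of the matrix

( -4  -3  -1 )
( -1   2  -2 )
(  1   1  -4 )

45

Expand along column 1:
  + (-4) · |2 -2; 1 -4| = (-4)·(-8 − (-2)) = 24
  − (-1) · |-3 -1; 1 -4| = −(-1)·(12 − (-1)) = 13
  + 1 · |-3 -1; 2 -2| = 1·(6 − (-2)) = 8
Sum: (24) + (13) + (8) = 45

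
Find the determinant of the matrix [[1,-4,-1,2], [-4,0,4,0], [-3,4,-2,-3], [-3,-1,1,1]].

Expand along row 2 (it has 2 zeros):
  − (-4) · M_21   where M_21 = det([-4 -1 2; 4 -2 -3; -1 1 1]) = 1
  − (4) · M_23   where M_23 = det([1 -4 2; -3 4 -3; -3 -1 1]) = -17
det = (-1)·(-4)·(1) + (-1)·(4)·(-17) = 72

The determinant is 72.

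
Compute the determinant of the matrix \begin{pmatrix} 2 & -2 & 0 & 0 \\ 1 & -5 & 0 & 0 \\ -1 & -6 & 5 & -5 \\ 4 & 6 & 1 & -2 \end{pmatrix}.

40

The matrix is block lower-triangular with a 2×2 block and a 2×2 block on the diagonal, so its determinant equals the product of the determinants of the diagonal blocks.
det of the 2×2 block = -8
det of the 2×2 block = -5
det = (-8)·(-5) = 40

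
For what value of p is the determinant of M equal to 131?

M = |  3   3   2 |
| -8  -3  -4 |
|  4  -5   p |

9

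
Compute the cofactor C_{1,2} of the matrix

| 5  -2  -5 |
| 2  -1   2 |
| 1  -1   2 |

-2

Delete row 1 and column 2; the remaining 2×2 submatrix is [2 2; 1 2].
Its determinant is 2·2 − 2·1 = 2.
The cofactor carries sign (−1)^(1+2) = −1, so C_{1,2} = −(2) = -2.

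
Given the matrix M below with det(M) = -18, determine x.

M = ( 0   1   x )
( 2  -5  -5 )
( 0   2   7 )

Expanding along the column containing x, det(M) is linear in x: det(M) = (4)·x + (-14).
Set (4)·x + (-14) = -18  ⇒  (4)·x = -4  ⇒  x = -1.

x = -1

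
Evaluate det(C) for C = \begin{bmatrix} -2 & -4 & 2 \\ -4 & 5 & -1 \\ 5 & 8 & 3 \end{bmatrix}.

Expand along row 1:
  + (-2) · |5 -1; 8 3| = (-2)·(15 − (-8)) = -46
  − (-4) · |-4 -1; 5 3| = −(-4)·(-12 − (-5)) = -28
  + 2 · |-4 5; 5 8| = 2·(-32 − 25) = -114
Sum: (-46) + (-28) + (-114) = -188

-188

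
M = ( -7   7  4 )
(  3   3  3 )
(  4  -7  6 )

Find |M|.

-447

Expand along row 1:
  + (-7) · |3 3; -7 6| = (-7)·(18 − (-21)) = -273
  − 7 · |3 3; 4 6| = −7·(18 − 12) = -42
  + 4 · |3 3; 4 -7| = 4·(-21 − 12) = -132
Sum: (-273) + (-42) + (-132) = -447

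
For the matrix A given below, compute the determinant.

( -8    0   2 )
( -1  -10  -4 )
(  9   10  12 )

800

Expand along column 2:
  + (-10) · |-8 2; 9 12| = (-10)·(-96 − 18) = 1140
  − 10 · |-8 2; -1 -4| = −10·(32 − (-2)) = -340
Sum: (1140) + (-340) = 800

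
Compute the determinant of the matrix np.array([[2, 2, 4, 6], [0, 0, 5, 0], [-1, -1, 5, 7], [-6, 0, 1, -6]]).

Expand along row 2 (it has 3 zeros):
  − (5) · M_23   where M_23 = det([2 2 6; -1 -1 7; -6 0 -6]) = -120
det = (-1)·(5)·(-120) = 600

The determinant is 600.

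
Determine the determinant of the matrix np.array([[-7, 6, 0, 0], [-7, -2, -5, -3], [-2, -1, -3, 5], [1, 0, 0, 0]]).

The determinant is 204.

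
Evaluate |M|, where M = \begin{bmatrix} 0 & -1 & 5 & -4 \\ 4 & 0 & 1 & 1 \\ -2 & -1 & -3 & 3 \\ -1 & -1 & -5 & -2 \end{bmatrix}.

Expand along row 1 (it has 1 zero):
  − (-1) · M_12   where M_12 = det([4 1 1; -2 -3 3; -1 -5 -2]) = 84
  + (5) · M_13   where M_13 = det([4 0 1; -2 -1 3; -1 -1 -2]) = 21
  − (-4) · M_14   where M_14 = det([4 0 1; -2 -1 -3; -1 -1 -5]) = 9
det = (-1)·(-1)·(84) + (+1)·(5)·(21) + (-1)·(-4)·(9) = 225

The determinant is 225.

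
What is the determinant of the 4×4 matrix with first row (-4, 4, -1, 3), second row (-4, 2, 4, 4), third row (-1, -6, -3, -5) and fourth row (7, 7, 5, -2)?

Expand along row 1:
  + (-4) · M_11   where M_11 = det([2 4 4; -6 -3 -5; 7 5 -2]) = -162
  − (4) · M_12   where M_12 = det([-4 4 4; -1 -3 -5; 7 5 -2]) = -208
  + (-1) · M_13   where M_13 = det([-4 2 4; -1 -6 -5; 7 7 -2]) = -122
  − (3) · M_14   where M_14 = det([-4 2 4; -1 -6 -3; 7 7 5]) = 144
det = (+1)·(-4)·(-162) + (-1)·(4)·(-208) + (+1)·(-1)·(-122) + (-1)·(3)·(144) = 1170

The determinant is 1170.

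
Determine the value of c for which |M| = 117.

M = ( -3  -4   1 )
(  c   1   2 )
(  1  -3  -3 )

c = -9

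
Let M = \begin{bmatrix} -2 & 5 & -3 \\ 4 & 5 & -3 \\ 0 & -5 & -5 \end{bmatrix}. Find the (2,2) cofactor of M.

Delete row 2 and column 2; the remaining 2×2 submatrix is [-2 -3; 0 -5].
Its determinant is (-2)·(-5) − (-3)·0 = 10.
The cofactor carries sign (−1)^(2+2) = +1, so C_{2,2} = +(10) = 10.

The cofactor is 10.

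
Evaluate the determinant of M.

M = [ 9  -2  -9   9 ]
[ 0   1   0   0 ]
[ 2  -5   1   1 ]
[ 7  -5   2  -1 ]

Expand along row 2 (it has 3 zeros):
  + (1) · M_22   where M_22 = det([9 -9 9; 2 1 1; 7 2 -1]) = -135
det = (+1)·(1)·(-135) = -135

-135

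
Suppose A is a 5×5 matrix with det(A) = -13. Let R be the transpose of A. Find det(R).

det(Aᵀ) = det(A).
det(R) = (1)·(-13) = -13

|R| = -13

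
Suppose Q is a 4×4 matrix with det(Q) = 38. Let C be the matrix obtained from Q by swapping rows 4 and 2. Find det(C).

Swapping two rows multiplies the determinant by −1.
det(C) = (-1)·(38) = -38

|C| = -38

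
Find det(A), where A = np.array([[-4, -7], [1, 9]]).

det(A) = (-4)·9 − (-7)·1 = -36 − (-7) = -29

det(A) = -29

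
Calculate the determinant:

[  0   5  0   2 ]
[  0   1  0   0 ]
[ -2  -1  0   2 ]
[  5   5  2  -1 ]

-8

Expand along row 2 (it has 3 zeros):
  + (1) · M_22   where M_22 = det([0 0 2; -2 0 2; 5 2 -1]) = -8
det = (+1)·(1)·(-8) = -8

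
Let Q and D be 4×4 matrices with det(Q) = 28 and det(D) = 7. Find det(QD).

196

det(QD) = det(Q)·det(D) = (28)·(7) = 196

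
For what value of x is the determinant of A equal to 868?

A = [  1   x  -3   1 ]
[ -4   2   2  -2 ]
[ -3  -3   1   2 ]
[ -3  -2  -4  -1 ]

Expanding along the row containing x, det(A) is linear in x: det(A) = (76)·x + (184).
Set (76)·x + (184) = 868  ⇒  (76)·x = 684  ⇒  x = 9.

9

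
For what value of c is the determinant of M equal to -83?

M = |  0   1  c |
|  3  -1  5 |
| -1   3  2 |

c = -9

Expanding along the column containing c, det(M) is linear in c: det(M) = (8)·c + (-11).
Set (8)·c + (-11) = -83  ⇒  (8)·c = -72  ⇒  c = -9.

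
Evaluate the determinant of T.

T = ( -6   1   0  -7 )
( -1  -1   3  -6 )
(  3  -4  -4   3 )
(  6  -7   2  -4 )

det(T) = 55

Expand along row 1 (it has 1 zero):
  + (-6) · M_11   where M_11 = det([-1 3 -6; -4 -4 3; -7 2 -4]) = 95
  − (1) · M_12   where M_12 = det([-1 3 -6; 3 -4 3; 6 2 -4]) = -100
  − (-7) · M_14   where M_14 = det([-1 -1 3; 3 -4 -4; 6 -7 2]) = 75
det = (+1)·(-6)·(95) + (-1)·(1)·(-100) + (-1)·(-7)·(75) = 55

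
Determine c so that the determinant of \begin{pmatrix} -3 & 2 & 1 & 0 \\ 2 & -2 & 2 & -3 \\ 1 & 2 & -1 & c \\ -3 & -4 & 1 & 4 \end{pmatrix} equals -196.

Expanding along the column containing c, det(B) is linear in c: det(B) = (48)·c + (44).
Set (48)·c + (44) = -196  ⇒  (48)·c = -240  ⇒  c = -5.

-5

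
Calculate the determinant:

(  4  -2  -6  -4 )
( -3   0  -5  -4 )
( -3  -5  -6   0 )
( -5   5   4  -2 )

The determinant is 264.

Expand along row 2 (it has 1 zero):
  − (-3) · M_21   where M_21 = det([-2 -6 -4; -5 -6 0; 5 4 -2]) = -4
  − (-5) · M_23   where M_23 = det([4 -2 -4; -3 -5 0; -5 5 -2]) = 212
  + (-4) · M_24   where M_24 = det([4 -2 -6; -3 -5 -6; -5 5 4]) = 196
det = (-1)·(-3)·(-4) + (-1)·(-5)·(212) + (+1)·(-4)·(196) = 264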